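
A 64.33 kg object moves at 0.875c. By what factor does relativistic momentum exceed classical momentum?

p_rel = γmv, p_class = mv
Ratio = γ = 1/√(1 - 0.875²) = 2.066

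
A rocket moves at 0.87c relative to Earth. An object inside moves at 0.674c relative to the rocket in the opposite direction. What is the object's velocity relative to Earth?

Object's velocity in rocket frame is u' = -0.674c
u = (u' + v)/(1 + u'v/c²) = (v - 0.674)/(1 - 0.674·v/c²)
Numerator: 0.87 - 0.674 = 0.196
Denominator: 1 - 0.58638 = 0.41362
u = 0.196/0.41362 = 0.4739c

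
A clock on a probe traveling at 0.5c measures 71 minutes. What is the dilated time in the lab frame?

Proper time Δt₀ = 71 minutes
γ = 1/√(1 - 0.5²) = 1.1547
Δt = γΔt₀ = 1.1547 × 71 = 81.98 minutes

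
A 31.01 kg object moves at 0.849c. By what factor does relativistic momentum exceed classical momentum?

p_rel = γmv, p_class = mv
Ratio = γ = 1/√(1 - 0.849²) = 1.893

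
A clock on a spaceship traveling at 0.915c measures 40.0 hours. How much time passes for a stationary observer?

Proper time Δt₀ = 40.0 hours
γ = 1/√(1 - 0.915²) = 2.4786
Δt = γΔt₀ = 2.4786 × 40.0 = 99.14 hours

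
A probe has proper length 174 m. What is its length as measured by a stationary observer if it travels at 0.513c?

Proper length L₀ = 174 m
γ = 1/√(1 - 0.513²) = 1.165
L = L₀/γ = 174/1.165 = 149.4 m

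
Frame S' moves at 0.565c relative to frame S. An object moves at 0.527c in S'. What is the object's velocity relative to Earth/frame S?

u = (u' + v)/(1 + u'v/c²)
Numerator: 0.527 + 0.565 = 1.092
Denominator: 1 + 0.297755 = 1.297755
u = 1.092/1.297755 = 0.8415c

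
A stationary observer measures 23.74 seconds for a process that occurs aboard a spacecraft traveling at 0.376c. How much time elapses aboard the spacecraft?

Dilated time Δt = 23.74 seconds
γ = 1/√(1 - 0.376²) = 1.079
Δt₀ = Δt/γ = 23.74/1.079 = 22.00 seconds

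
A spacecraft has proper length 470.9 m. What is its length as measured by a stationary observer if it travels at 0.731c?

Proper length L₀ = 470.9 m
γ = 1/√(1 - 0.731²) = 1.4655
L = L₀/γ = 470.9/1.4655 = 321.3 m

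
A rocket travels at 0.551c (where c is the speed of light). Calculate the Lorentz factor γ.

v/c = 0.551, so (v/c)² = 0.303601
1 - (v/c)² = 0.696399
γ = 1/√(0.696399) = 1.198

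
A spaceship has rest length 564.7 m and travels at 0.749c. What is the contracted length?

Proper length L₀ = 564.7 m
γ = 1/√(1 - 0.749²) = 1.509
L = L₀/γ = 564.7/1.509 = 374.2 m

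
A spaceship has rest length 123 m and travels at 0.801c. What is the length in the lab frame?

Proper length L₀ = 123 m
γ = 1/√(1 - 0.801²) = 1.6704
L = L₀/γ = 123/1.6704 = 73.64 m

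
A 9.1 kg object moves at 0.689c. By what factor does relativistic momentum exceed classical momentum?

p_rel = γmv, p_class = mv
Ratio = γ = 1/√(1 - 0.689²) = 1.380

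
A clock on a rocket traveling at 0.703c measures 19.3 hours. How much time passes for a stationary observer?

Proper time Δt₀ = 19.3 hours
γ = 1/√(1 - 0.703²) = 1.406
Δt = γΔt₀ = 1.406 × 19.3 = 27.14 hours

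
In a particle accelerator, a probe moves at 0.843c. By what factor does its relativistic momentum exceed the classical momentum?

p_rel = γmv, p_class = mv
Ratio = γ = 1/√(1 - 0.843²)
= 1/√(0.289351) = 1.859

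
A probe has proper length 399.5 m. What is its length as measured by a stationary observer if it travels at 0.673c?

Proper length L₀ = 399.5 m
γ = 1/√(1 - 0.673²) = 1.352
L = L₀/γ = 399.5/1.352 = 295.5 m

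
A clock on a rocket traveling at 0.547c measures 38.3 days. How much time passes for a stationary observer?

Proper time Δt₀ = 38.3 days
γ = 1/√(1 - 0.547²) = 1.1946
Δt = γΔt₀ = 1.1946 × 38.3 = 45.75 days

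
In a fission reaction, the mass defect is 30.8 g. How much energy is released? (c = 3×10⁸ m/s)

Convert mass defect: Δm = 30.8 g = 0.0308 kg
E = Δm·c² = 0.0308 × (3×10⁸)²
= 0.0308 × 9×10¹⁶ = 2.772×10¹⁵ J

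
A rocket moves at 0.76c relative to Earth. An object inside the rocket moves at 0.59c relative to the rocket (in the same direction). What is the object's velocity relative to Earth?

u = (u' + v)/(1 + u'v/c²)
Numerator: 0.59 + 0.76 = 1.35
Denominator: 1 + 0.4484 = 1.4484
u = 1.35/1.4484 = 0.9321c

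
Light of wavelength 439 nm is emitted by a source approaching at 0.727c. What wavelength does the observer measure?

β = 0.727
Wavelength Doppler factor = √(0.273/1.727) = √(0.1581) = 0.3976
λ_obs = 439 × 0.3976 = 174.5 nm (blueshift)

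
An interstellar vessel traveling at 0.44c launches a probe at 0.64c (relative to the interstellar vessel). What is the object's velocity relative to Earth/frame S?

u = (u' + v)/(1 + u'v/c²)
Numerator: 0.64 + 0.44 = 1.08
Denominator: 1 + 0.2816 = 1.2816
u = 1.08/1.2816 = 0.8427c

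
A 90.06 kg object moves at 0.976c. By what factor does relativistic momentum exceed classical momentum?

p_rel = γmv, p_class = mv
Ratio = γ = 1/√(1 - 0.976²) = 4.592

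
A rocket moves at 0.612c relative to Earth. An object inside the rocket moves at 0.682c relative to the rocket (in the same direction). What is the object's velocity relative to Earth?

u = (u' + v)/(1 + u'v/c²)
Numerator: 0.682 + 0.612 = 1.294
Denominator: 1 + 0.417384 = 1.417384
u = 1.294/1.417384 = 0.9129c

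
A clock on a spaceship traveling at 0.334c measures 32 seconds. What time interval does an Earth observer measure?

Proper time Δt₀ = 32 seconds
γ = 1/√(1 - 0.334²) = 1.061
Δt = γΔt₀ = 1.061 × 32 = 33.95 seconds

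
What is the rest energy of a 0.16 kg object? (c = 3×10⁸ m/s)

c² = (3×10⁸)² = 9.000×10¹⁶ m²/s²
E₀ = mc² = 0.16 × 9.000×10¹⁶ = 1.440×10¹⁶ J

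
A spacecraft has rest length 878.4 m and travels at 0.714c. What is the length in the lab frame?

Proper length L₀ = 878.4 m
γ = 1/√(1 - 0.714²) = 1.4283
L = L₀/γ = 878.4/1.4283 = 615.0 m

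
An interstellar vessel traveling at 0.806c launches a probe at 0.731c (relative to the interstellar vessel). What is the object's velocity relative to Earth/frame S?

u = (u' + v)/(1 + u'v/c²)
Numerator: 0.731 + 0.806 = 1.537
Denominator: 1 + 0.589186 = 1.589186
u = 1.537/1.589186 = 0.9672c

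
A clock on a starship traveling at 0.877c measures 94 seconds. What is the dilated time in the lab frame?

Proper time Δt₀ = 94 seconds
γ = 1/√(1 - 0.877²) = 2.081
Δt = γΔt₀ = 2.081 × 94 = 195.6 seconds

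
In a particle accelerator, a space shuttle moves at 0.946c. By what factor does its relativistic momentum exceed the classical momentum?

p_rel = γmv, p_class = mv
Ratio = γ = 1/√(1 - 0.946²)
= 1/√(0.105084) = 3.085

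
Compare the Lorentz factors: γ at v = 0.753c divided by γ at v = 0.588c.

γ₁ = 1/√(1 - 0.753²) = 1.5197
γ₂ = 1/√(1 - 0.588²) = 1.2363
γ₁/γ₂ = 1.5197/1.2363 = 1.229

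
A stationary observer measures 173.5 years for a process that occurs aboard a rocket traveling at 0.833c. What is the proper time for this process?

Dilated time Δt = 173.5 years
γ = 1/√(1 - 0.833²) = 1.8074
Δt₀ = Δt/γ = 173.5/1.8074 = 95.99 years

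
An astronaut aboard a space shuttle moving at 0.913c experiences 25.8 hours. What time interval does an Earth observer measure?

Proper time Δt₀ = 25.8 hours
γ = 1/√(1 - 0.913²) = 2.451
Δt = γΔt₀ = 2.451 × 25.8 = 63.24 hours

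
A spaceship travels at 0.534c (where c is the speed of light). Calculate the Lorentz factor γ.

v/c = 0.534, so (v/c)² = 0.285156
1 - (v/c)² = 0.714844
γ = 1/√(0.714844) = 1.183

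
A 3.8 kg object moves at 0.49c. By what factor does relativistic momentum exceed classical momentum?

p_rel = γmv, p_class = mv
Ratio = γ = 1/√(1 - 0.49²) = 1.147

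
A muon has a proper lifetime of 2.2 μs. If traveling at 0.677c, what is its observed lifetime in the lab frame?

Proper lifetime τ₀ = 2.2 μs
γ = 1/√(1 - 0.677²) = 1.3587
τ = γτ₀ = 1.3587 × 2.2 μs = 2.989 μs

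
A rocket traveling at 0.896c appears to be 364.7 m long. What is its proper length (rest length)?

Contracted length L = 364.7 m
γ = 1/√(1 - 0.896²) = 2.252
L₀ = γL = 2.252 × 364.7 = 821.3 m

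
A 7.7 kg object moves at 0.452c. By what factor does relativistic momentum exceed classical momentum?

p_rel = γmv, p_class = mv
Ratio = γ = 1/√(1 - 0.452²) = 1.121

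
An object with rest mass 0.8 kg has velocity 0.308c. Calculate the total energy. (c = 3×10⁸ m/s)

γ = 1/√(1 - 0.308²) = 1.0511
mc² = 0.8 × (3×10⁸)² = 7.200×10¹⁶ J
E = γmc² = 1.0511 × 7.200×10¹⁶ = 7.568×10¹⁶ J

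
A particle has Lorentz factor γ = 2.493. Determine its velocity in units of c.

From γ = 1/√(1 - v²/c²):
1/γ² = 1/2.493² = 0.1609
v²/c² = 1 - 0.1609 = 0.8391
v/c = √(0.8391) = 0.9160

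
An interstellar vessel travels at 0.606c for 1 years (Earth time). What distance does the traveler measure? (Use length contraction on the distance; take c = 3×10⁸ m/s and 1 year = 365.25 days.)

Earth distance: d = v × t = 0.606c × 1 yr = 5.737×10¹⁵ m
γ = 1.257
d' = d/γ = 5.737×10¹⁵/1.257 = 4.564×10¹⁵ m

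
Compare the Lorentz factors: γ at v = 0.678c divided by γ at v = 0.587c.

γ₁ = 1/√(1 - 0.678²) = 1.360
γ₂ = 1/√(1 - 0.587²) = 1.235
γ₁/γ₂ = 1.360/1.235 = 1.101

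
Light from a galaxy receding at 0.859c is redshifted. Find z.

β = 0.859
(1+β)/(1-β) = 1.859/0.141 = 13.184
√(13.184) = 3.631
z = 3.631 - 1 = 2.631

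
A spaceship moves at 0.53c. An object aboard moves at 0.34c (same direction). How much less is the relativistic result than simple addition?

Classical: u' + v = 0.34 + 0.53 = 0.87c
Relativistic: u = (0.34 + 0.53)/(1 + 0.1802) = 0.87/1.1802 = 0.7372c
Difference: 0.87 - 0.7372 = 0.1328c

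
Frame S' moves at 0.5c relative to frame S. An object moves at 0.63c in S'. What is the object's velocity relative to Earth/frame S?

u = (u' + v)/(1 + u'v/c²)
Numerator: 0.63 + 0.5 = 1.13
Denominator: 1 + 0.315 = 1.315
u = 1.13/1.315 = 0.8593c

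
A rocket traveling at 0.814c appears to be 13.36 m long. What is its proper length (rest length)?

Contracted length L = 13.36 m
γ = 1/√(1 - 0.814²) = 1.7216
L₀ = γL = 1.7216 × 13.36 = 23.00 m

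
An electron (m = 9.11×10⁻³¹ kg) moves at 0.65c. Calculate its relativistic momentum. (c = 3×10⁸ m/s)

γ = 1/√(1 - 0.65²) = 1.316
v = 0.65 × 3×10⁸ = 1.950×10⁸ m/s
p = γmv = 1.316 × 9.11×10⁻³¹ × 1.950×10⁸ = 2.338×10⁻²² kg·m/s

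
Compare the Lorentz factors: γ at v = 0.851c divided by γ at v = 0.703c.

γ₁ = 1/√(1 - 0.851²) = 1.904
γ₂ = 1/√(1 - 0.703²) = 1.406
γ₁/γ₂ = 1.904/1.406 = 1.354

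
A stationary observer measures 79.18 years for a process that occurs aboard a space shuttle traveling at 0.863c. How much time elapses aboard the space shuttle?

Dilated time Δt = 79.18 years
γ = 1/√(1 - 0.863²) = 1.9794
Δt₀ = Δt/γ = 79.18/1.9794 = 40.00 years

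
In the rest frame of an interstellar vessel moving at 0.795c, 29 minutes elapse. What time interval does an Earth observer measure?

Proper time Δt₀ = 29 minutes
γ = 1/√(1 - 0.795²) = 1.6485
Δt = γΔt₀ = 1.6485 × 29 = 47.81 minutes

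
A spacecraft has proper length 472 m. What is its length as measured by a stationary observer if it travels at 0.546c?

Proper length L₀ = 472 m
γ = 1/√(1 - 0.546²) = 1.1936
L = L₀/γ = 472/1.1936 = 395.4 m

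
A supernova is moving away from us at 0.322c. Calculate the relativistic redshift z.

β = 0.322
(1+β)/(1-β) = 1.322/0.678 = 1.950
√(1.950) = 1.3964
z = 1.3964 - 1 = 0.3964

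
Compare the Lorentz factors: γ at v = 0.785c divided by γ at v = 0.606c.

γ₁ = 1/√(1 - 0.785²) = 1.614
γ₂ = 1/√(1 - 0.606²) = 1.257
γ₁/γ₂ = 1.614/1.257 = 1.284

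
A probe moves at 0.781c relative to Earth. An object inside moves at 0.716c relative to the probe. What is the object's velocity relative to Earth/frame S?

u = (u' + v)/(1 + u'v/c²)
Numerator: 0.716 + 0.781 = 1.497
Denominator: 1 + 0.559196 = 1.559196
u = 1.497/1.559196 = 0.9601c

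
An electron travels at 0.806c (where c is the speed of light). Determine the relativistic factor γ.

v/c = 0.806, so (v/c)² = 0.649636
1 - (v/c)² = 0.350364
γ = 1/√(0.350364) = 1.689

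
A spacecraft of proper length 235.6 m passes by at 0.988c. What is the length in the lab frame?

Proper length L₀ = 235.6 m
γ = 1/√(1 - 0.988²) = 6.474
L = L₀/γ = 235.6/6.474 = 36.39 m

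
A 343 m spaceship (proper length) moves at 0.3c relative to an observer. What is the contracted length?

Proper length L₀ = 343 m
γ = 1/√(1 - 0.3²) = 1.0483
L = L₀/γ = 343/1.0483 = 327.2 m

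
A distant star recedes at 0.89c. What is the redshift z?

β = 0.89
(1+β)/(1-β) = 1.89/0.11 = 17.18
√(17.18) = 4.145
z = 4.145 - 1 = 3.145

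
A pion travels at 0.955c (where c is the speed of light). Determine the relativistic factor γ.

v/c = 0.955, so (v/c)² = 0.912025
1 - (v/c)² = 0.087975
γ = 1/√(0.087975) = 3.371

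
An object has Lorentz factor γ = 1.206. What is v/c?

From γ = 1/√(1 - v²/c²):
1/γ² = 1/1.206² = 0.68755
v²/c² = 1 - 0.68755 = 0.31245
v/c = √(0.31245) = 0.5590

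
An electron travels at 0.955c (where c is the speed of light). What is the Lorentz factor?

v/c = 0.955, so (v/c)² = 0.912025
1 - (v/c)² = 0.087975
γ = 1/√(0.087975) = 3.371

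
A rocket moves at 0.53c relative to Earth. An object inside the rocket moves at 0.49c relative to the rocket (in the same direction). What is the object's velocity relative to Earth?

u = (u' + v)/(1 + u'v/c²)
Numerator: 0.49 + 0.53 = 1.02
Denominator: 1 + 0.2597 = 1.2597
u = 1.02/1.2597 = 0.8097c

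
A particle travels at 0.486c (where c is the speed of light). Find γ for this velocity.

v/c = 0.486, so (v/c)² = 0.236196
1 - (v/c)² = 0.763804
γ = 1/√(0.763804) = 1.144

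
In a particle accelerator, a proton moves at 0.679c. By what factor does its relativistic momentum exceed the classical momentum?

p_rel = γmv, p_class = mv
Ratio = γ = 1/√(1 - 0.679²)
= 1/√(0.538959) = 1.362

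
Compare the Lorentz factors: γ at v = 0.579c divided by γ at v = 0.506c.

γ₁ = 1/√(1 - 0.579²) = 1.2265
γ₂ = 1/√(1 - 0.506²) = 1.1594
γ₁/γ₂ = 1.2265/1.1594 = 1.058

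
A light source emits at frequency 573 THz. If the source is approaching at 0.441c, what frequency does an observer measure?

β = v/c = 0.441
(1+β)/(1-β) = 1.441/0.559 = 2.578
Doppler factor = √(2.578) = 1.6056
f_obs = 573 × 1.6056 = 920.0 THz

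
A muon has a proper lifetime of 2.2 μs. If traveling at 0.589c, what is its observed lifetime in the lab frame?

Proper lifetime τ₀ = 2.2 μs
γ = 1/√(1 - 0.589²) = 1.2374
τ = γτ₀ = 1.2374 × 2.2 μs = 2.722 μs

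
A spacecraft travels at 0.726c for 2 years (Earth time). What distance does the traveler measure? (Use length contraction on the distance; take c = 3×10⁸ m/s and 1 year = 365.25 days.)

Earth distance: d = v × t = 0.726c × 2 yr = 1.3746×10¹⁶ m
γ = 1.4541
d' = d/γ = 1.3746×10¹⁶/1.4541 = 9.453×10¹⁵ m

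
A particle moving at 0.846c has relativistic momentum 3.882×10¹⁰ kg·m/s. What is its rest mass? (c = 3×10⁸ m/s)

γ = 1/√(1 - 0.846²) = 1.8755
v = 0.846 × 3×10⁸ = 2.538×10⁸ m/s
m = p/(γv) = 3.882×10¹⁰/(1.8755 × 2.538×10⁸) = 81.55 kg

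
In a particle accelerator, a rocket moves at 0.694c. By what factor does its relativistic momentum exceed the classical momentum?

p_rel = γmv, p_class = mv
Ratio = γ = 1/√(1 - 0.694²)
= 1/√(0.518364) = 1.389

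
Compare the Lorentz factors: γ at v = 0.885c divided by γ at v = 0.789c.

γ₁ = 1/√(1 - 0.885²) = 2.1478
γ₂ = 1/√(1 - 0.789²) = 1.6276
γ₁/γ₂ = 2.1478/1.6276 = 1.320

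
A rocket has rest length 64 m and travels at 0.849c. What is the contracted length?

Proper length L₀ = 64 m
γ = 1/√(1 - 0.849²) = 1.8925
L = L₀/γ = 64/1.8925 = 33.82 m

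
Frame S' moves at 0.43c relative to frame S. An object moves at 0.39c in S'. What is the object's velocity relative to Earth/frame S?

u = (u' + v)/(1 + u'v/c²)
Numerator: 0.39 + 0.43 = 0.82
Denominator: 1 + 0.1677 = 1.1677
u = 0.82/1.1677 = 0.7022c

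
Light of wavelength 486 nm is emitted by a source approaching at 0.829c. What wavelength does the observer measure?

β = 0.829
Wavelength Doppler factor = √(0.171/1.829) = √(0.09349) = 0.3058
λ_obs = 486 × 0.3058 = 148.6 nm (blueshift)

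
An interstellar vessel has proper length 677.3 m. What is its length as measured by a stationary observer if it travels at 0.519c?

Proper length L₀ = 677.3 m
γ = 1/√(1 - 0.519²) = 1.170
L = L₀/γ = 677.3/1.170 = 578.9 m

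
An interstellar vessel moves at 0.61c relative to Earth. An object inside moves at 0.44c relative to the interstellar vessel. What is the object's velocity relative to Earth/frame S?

u = (u' + v)/(1 + u'v/c²)
Numerator: 0.44 + 0.61 = 1.05
Denominator: 1 + 0.2684 = 1.2684
u = 1.05/1.2684 = 0.8278c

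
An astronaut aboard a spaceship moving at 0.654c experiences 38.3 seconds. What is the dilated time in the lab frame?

Proper time Δt₀ = 38.3 seconds
γ = 1/√(1 - 0.654²) = 1.322
Δt = γΔt₀ = 1.322 × 38.3 = 50.63 seconds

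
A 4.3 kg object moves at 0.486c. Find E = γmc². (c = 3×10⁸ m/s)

γ = 1/√(1 - 0.486²) = 1.1442
mc² = 4.3 × (3×10⁸)² = 3.870×10¹⁷ J
E = γmc² = 1.1442 × 3.870×10¹⁷ = 4.428×10¹⁷ J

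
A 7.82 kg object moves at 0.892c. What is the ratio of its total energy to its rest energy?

E = γmc², E₀ = mc²
E/E₀ = γ = 1/√(1 - 0.892²) = 2.212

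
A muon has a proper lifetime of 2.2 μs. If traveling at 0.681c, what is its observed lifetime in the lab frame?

Proper lifetime τ₀ = 2.2 μs
γ = 1/√(1 - 0.681²) = 1.3656
τ = γτ₀ = 1.3656 × 2.2 μs = 3.004 μs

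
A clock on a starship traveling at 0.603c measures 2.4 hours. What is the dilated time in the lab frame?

Proper time Δt₀ = 2.4 hours
γ = 1/√(1 - 0.603²) = 1.2535
Δt = γΔt₀ = 1.2535 × 2.4 = 3.008 hours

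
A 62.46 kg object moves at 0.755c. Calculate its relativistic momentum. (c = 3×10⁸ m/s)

γ = 1/√(1 - 0.755²) = 1.525
v = 0.755 × 3×10⁸ = 2.265×10⁸ m/s
p = γmv = 1.525 × 62.46 × 2.265×10⁸ = 2.157×10¹⁰ kg·m/s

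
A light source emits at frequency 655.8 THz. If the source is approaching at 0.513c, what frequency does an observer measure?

β = v/c = 0.513
(1+β)/(1-β) = 1.513/0.487 = 3.107
Doppler factor = √(3.107) = 1.763
f_obs = 655.8 × 1.763 = 1156 THz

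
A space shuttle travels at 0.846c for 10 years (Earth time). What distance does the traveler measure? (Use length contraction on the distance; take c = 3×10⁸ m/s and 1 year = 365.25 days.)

Earth distance: d = v × t = 0.846c × 10 yr = 8.0093×10¹⁶ m
γ = 1.8755
d' = d/γ = 8.0093×10¹⁶/1.8755 = 4.270×10¹⁶ m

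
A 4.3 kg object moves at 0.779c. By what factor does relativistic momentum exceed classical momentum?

p_rel = γmv, p_class = mv
Ratio = γ = 1/√(1 - 0.779²) = 1.595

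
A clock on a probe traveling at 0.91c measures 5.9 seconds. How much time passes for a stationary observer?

Proper time Δt₀ = 5.9 seconds
γ = 1/√(1 - 0.91²) = 2.412
Δt = γΔt₀ = 2.412 × 5.9 = 14.23 seconds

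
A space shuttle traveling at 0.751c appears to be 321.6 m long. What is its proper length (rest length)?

Contracted length L = 321.6 m
γ = 1/√(1 - 0.751²) = 1.514458
L₀ = γL = 1.514458 × 321.6 = 487.0 m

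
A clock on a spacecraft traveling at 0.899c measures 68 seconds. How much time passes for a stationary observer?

Proper time Δt₀ = 68 seconds
γ = 1/√(1 - 0.899²) = 2.2834
Δt = γΔt₀ = 2.2834 × 68 = 155.3 seconds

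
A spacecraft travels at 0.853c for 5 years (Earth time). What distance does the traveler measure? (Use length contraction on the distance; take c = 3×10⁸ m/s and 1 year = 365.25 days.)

Earth distance: d = v × t = 0.853c × 5 yr = 4.0378×10¹⁶ m
γ = 1.9160
d' = d/γ = 4.0378×10¹⁶/1.9160 = 2.107×10¹⁶ m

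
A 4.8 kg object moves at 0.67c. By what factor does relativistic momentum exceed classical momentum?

p_rel = γmv, p_class = mv
Ratio = γ = 1/√(1 - 0.67²) = 1.347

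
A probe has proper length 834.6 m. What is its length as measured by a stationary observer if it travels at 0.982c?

Proper length L₀ = 834.6 m
γ = 1/√(1 - 0.982²) = 5.2943
L = L₀/γ = 834.6/5.2943 = 157.6 m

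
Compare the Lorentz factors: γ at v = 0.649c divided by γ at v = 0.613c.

γ₁ = 1/√(1 - 0.649²) = 1.31443
γ₂ = 1/√(1 - 0.613²) = 1.26569
γ₁/γ₂ = 1.31443/1.26569 = 1.039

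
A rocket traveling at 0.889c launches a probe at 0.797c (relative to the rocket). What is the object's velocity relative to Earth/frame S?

u = (u' + v)/(1 + u'v/c²)
Numerator: 0.797 + 0.889 = 1.686
Denominator: 1 + 0.708533 = 1.708533
u = 1.686/1.708533 = 0.9868c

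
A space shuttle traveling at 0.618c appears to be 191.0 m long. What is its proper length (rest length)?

Contracted length L = 191.0 m
γ = 1/√(1 - 0.618²) = 1.27198
L₀ = γL = 1.27198 × 191.0 = 242.9 m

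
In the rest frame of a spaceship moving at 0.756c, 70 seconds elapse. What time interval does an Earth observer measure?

Proper time Δt₀ = 70 seconds
γ = 1/√(1 - 0.756²) = 1.5277
Δt = γΔt₀ = 1.5277 × 70 = 106.9 seconds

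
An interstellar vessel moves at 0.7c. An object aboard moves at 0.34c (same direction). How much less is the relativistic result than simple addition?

Classical: u' + v = 0.34 + 0.7 = 1.04c
Relativistic: u = (0.34 + 0.7)/(1 + 0.238) = 1.04/1.238 = 0.8401c
Difference: 1.04 - 0.8401 = 0.1999c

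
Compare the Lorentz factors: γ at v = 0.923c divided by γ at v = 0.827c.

γ₁ = 1/√(1 - 0.923²) = 2.599
γ₂ = 1/√(1 - 0.827²) = 1.779
γ₁/γ₂ = 2.599/1.779 = 1.461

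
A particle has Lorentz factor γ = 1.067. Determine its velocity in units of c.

From γ = 1/√(1 - v²/c²):
1/γ² = 1/1.067² = 0.87836
v²/c² = 1 - 0.87836 = 0.12164
v/c = √(0.12164) = 0.3488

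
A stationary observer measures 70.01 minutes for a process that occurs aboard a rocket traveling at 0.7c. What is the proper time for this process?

Dilated time Δt = 70.01 minutes
γ = 1/√(1 - 0.7²) = 1.4003
Δt₀ = Δt/γ = 70.01/1.4003 = 50.00 minutes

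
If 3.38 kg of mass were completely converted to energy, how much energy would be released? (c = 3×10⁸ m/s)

Using E = mc²:
c² = (3×10⁸)² = 9×10¹⁶ m²/s²
E = 3.38 × 9×10¹⁶ = 3.042×10¹⁷ J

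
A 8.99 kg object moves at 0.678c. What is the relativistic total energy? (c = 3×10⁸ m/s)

γ = 1/√(1 - 0.678²) = 1.3604
mc² = 8.99 × (3×10⁸)² = 8.091×10¹⁷ J
E = γmc² = 1.3604 × 8.091×10¹⁷ = 1.101×10¹⁸ J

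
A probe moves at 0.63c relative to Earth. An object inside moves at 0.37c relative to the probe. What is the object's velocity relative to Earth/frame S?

u = (u' + v)/(1 + u'v/c²)
Numerator: 0.37 + 0.63 = 1
Denominator: 1 + 0.2331 = 1.2331
u = 1/1.2331 = 0.8110c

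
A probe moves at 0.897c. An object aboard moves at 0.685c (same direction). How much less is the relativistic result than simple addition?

Classical: u' + v = 0.685 + 0.897 = 1.582c
Relativistic: u = (0.685 + 0.897)/(1 + 0.614445) = 1.582/1.614445 = 0.9799c
Difference: 1.582 - 0.9799 = 0.6021c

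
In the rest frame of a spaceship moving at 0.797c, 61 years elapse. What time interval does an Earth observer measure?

Proper time Δt₀ = 61 years
γ = 1/√(1 - 0.797²) = 1.656
Δt = γΔt₀ = 1.656 × 61 = 101.0 years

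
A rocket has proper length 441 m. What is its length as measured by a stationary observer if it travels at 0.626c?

Proper length L₀ = 441 m
γ = 1/√(1 - 0.626²) = 1.2823
L = L₀/γ = 441/1.2823 = 343.9 m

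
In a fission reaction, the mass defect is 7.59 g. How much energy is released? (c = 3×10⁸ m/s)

Convert mass defect: Δm = 7.59 g = 0.00759 kg
E = Δm·c² = 0.00759 × (3×10⁸)²
= 0.00759 × 9×10¹⁶ = 6.831×10¹⁴ J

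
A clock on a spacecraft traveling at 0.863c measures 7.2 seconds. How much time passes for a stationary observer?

Proper time Δt₀ = 7.2 seconds
γ = 1/√(1 - 0.863²) = 1.979
Δt = γΔt₀ = 1.979 × 7.2 = 14.25 seconds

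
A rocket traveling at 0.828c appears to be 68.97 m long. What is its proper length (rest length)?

Contracted length L = 68.97 m
γ = 1/√(1 - 0.828²) = 1.783
L₀ = γL = 1.783 × 68.97 = 123.0 m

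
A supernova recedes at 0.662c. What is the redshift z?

β = 0.662
(1+β)/(1-β) = 1.662/0.338 = 4.917
√(4.917) = 2.217
z = 2.217 - 1 = 1.217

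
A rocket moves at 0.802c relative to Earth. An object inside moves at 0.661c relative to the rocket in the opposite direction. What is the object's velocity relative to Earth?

Object's velocity in rocket frame is u' = -0.661c
u = (u' + v)/(1 + u'v/c²) = (v - 0.661)/(1 - 0.661·v/c²)
Numerator: 0.802 - 0.661 = 0.141
Denominator: 1 - 0.530122 = 0.469878
u = 0.141/0.469878 = 0.3001c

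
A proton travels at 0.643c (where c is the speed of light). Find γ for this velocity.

v/c = 0.643, so (v/c)² = 0.413449
1 - (v/c)² = 0.586551
γ = 1/√(0.586551) = 1.306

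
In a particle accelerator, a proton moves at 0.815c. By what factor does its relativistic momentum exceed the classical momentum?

p_rel = γmv, p_class = mv
Ratio = γ = 1/√(1 - 0.815²)
= 1/√(0.335775) = 1.726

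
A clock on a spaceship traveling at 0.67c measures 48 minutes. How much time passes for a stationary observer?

Proper time Δt₀ = 48 minutes
γ = 1/√(1 - 0.67²) = 1.347
Δt = γΔt₀ = 1.347 × 48 = 64.66 minutes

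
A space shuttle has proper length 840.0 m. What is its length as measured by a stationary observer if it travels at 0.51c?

Proper length L₀ = 840.0 m
γ = 1/√(1 - 0.51²) = 1.1626
L = L₀/γ = 840.0/1.1626 = 722.5 m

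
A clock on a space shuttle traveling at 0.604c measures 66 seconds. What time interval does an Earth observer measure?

Proper time Δt₀ = 66 seconds
γ = 1/√(1 - 0.604²) = 1.2547
Δt = γΔt₀ = 1.2547 × 66 = 82.81 seconds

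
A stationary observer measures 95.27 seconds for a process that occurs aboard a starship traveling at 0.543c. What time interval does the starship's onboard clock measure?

Dilated time Δt = 95.27 seconds
γ = 1/√(1 - 0.543²) = 1.1909
Δt₀ = Δt/γ = 95.27/1.1909 = 80.00 seconds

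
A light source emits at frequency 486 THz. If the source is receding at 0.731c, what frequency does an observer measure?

β = v/c = 0.731
(1-β)/(1+β) = 0.269/1.731 = 0.1554
Doppler factor = √(0.1554) = 0.3942
f_obs = 486 × 0.3942 = 191.6 THz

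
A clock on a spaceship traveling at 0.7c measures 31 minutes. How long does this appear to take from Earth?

Proper time Δt₀ = 31 minutes
γ = 1/√(1 - 0.7²) = 1.4003
Δt = γΔt₀ = 1.4003 × 31 = 43.41 minutes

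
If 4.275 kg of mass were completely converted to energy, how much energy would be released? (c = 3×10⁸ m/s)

Using E = mc²:
c² = (3×10⁸)² = 9×10¹⁶ m²/s²
E = 4.275 × 9×10¹⁶ = 3.848×10¹⁷ J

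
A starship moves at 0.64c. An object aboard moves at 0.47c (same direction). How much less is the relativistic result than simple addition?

Classical: u' + v = 0.47 + 0.64 = 1.11c
Relativistic: u = (0.47 + 0.64)/(1 + 0.3008) = 1.11/1.3008 = 0.8533c
Difference: 1.11 - 0.8533 = 0.2567c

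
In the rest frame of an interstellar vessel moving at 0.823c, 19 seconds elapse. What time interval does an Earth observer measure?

Proper time Δt₀ = 19 seconds
γ = 1/√(1 - 0.823²) = 1.7604
Δt = γΔt₀ = 1.7604 × 19 = 33.45 seconds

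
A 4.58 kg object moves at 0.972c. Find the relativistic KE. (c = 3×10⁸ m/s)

γ = 1/√(1 - 0.972²) = 4.256
γ - 1 = 3.256
KE = (γ-1)mc² = 3.256 × 4.58 × (3×10⁸)² = 1.342×10¹⁸ J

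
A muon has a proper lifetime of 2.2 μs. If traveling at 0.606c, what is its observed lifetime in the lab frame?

Proper lifetime τ₀ = 2.2 μs
γ = 1/√(1 - 0.606²) = 1.2571
τ = γτ₀ = 1.2571 × 2.2 μs = 2.766 μs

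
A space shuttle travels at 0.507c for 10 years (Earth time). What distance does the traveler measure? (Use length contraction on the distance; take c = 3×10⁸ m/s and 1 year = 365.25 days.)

Earth distance: d = v × t = 0.507c × 10 yr = 4.7999×10¹⁶ m
γ = 1.1602
d' = d/γ = 4.7999×10¹⁶/1.1602 = 4.137×10¹⁶ m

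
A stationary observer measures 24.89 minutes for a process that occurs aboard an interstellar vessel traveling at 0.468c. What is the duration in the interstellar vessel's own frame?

Dilated time Δt = 24.89 minutes
γ = 1/√(1 - 0.468²) = 1.1316
Δt₀ = Δt/γ = 24.89/1.1316 = 22.00 minutes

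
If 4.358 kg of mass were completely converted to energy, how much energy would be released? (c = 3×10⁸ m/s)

Using E = mc²:
c² = (3×10⁸)² = 9×10¹⁶ m²/s²
E = 4.358 × 9×10¹⁶ = 3.922×10¹⁷ J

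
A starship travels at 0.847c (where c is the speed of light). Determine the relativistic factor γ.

v/c = 0.847, so (v/c)² = 0.717409
1 - (v/c)² = 0.282591
γ = 1/√(0.282591) = 1.881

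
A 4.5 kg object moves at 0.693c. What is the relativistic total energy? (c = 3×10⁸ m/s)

γ = 1/√(1 - 0.693²) = 1.3871
mc² = 4.5 × (3×10⁸)² = 4.050×10¹⁷ J
E = γmc² = 1.3871 × 4.050×10¹⁷ = 5.618×10¹⁷ J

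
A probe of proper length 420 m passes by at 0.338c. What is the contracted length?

Proper length L₀ = 420 m
γ = 1/√(1 - 0.338²) = 1.0625
L = L₀/γ = 420/1.0625 = 395.3 m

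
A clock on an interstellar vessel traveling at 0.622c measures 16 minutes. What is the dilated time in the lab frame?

Proper time Δt₀ = 16 minutes
γ = 1/√(1 - 0.622²) = 1.277
Δt = γΔt₀ = 1.277 × 16 = 20.43 minutes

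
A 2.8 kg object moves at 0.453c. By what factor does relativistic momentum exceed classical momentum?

p_rel = γmv, p_class = mv
Ratio = γ = 1/√(1 - 0.453²) = 1.122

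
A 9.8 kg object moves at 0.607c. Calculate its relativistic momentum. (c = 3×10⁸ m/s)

γ = 1/√(1 - 0.607²) = 1.2583
v = 0.607 × 3×10⁸ = 1.821×10⁸ m/s
p = γmv = 1.2583 × 9.8 × 1.821×10⁸ = 2.246×10⁹ kg·m/s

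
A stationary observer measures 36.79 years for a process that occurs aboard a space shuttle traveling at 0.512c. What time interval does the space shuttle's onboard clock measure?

Dilated time Δt = 36.79 years
γ = 1/√(1 - 0.512²) = 1.1642
Δt₀ = Δt/γ = 36.79/1.1642 = 31.60 years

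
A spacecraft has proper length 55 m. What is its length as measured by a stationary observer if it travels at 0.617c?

Proper length L₀ = 55 m
γ = 1/√(1 - 0.617²) = 1.2707
L = L₀/γ = 55/1.2707 = 43.28 m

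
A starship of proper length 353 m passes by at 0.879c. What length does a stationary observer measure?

Proper length L₀ = 353 m
γ = 1/√(1 - 0.879²) = 2.097
L = L₀/γ = 353/2.097 = 168.3 m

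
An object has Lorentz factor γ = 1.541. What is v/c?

From γ = 1/√(1 - v²/c²):
1/γ² = 1/1.541² = 0.42111
v²/c² = 1 - 0.42111 = 0.57889
v/c = √(0.57889) = 0.7608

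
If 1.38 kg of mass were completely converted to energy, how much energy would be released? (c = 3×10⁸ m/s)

Using E = mc²:
c² = (3×10⁸)² = 9×10¹⁶ m²/s²
E = 1.38 × 9×10¹⁶ = 1.242×10¹⁷ J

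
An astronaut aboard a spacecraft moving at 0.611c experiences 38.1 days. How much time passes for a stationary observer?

Proper time Δt₀ = 38.1 days
γ = 1/√(1 - 0.611²) = 1.2632
Δt = γΔt₀ = 1.2632 × 38.1 = 48.13 days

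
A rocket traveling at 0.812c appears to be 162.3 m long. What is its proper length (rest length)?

Contracted length L = 162.3 m
γ = 1/√(1 - 0.812²) = 1.7133
L₀ = γL = 1.7133 × 162.3 = 278.1 m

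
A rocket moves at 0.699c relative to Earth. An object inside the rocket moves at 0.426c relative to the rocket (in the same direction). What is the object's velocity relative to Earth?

u = (u' + v)/(1 + u'v/c²)
Numerator: 0.426 + 0.699 = 1.125
Denominator: 1 + 0.297774 = 1.297774
u = 1.125/1.297774 = 0.8669c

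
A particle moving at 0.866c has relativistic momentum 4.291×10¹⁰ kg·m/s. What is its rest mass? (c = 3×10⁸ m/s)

γ = 1/√(1 - 0.866²) = 1.9998
v = 0.866 × 3×10⁸ = 2.598×10⁸ m/s
m = p/(γv) = 4.291×10¹⁰/(1.9998 × 2.598×10⁸) = 82.59 kg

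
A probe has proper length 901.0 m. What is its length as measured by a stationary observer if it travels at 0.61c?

Proper length L₀ = 901.0 m
γ = 1/√(1 - 0.61²) = 1.26199
L = L₀/γ = 901.0/1.26199 = 714.0 m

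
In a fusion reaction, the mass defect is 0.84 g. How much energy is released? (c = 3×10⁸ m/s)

Convert mass defect: Δm = 0.84 g = 0.00084 kg
E = Δm·c² = 0.00084 × (3×10⁸)²
= 0.00084 × 9×10¹⁶ = 7.560×10¹³ J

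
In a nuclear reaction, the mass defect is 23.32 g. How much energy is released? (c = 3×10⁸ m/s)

Convert mass defect: Δm = 23.32 g = 0.02332 kg
E = Δm·c² = 0.02332 × (3×10⁸)²
= 0.02332 × 9×10¹⁶ = 2.099×10¹⁵ J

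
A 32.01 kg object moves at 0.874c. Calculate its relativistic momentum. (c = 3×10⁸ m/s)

γ = 1/√(1 - 0.874²) = 2.058
v = 0.874 × 3×10⁸ = 2.622×10⁸ m/s
p = γmv = 2.058 × 32.01 × 2.622×10⁸ = 1.727×10¹⁰ kg·m/s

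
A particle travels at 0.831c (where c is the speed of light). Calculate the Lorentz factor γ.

v/c = 0.831, so (v/c)² = 0.690561
1 - (v/c)² = 0.309439
γ = 1/√(0.309439) = 1.798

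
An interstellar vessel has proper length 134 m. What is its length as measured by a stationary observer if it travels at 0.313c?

Proper length L₀ = 134 m
γ = 1/√(1 - 0.313²) = 1.053
L = L₀/γ = 134/1.053 = 127.3 m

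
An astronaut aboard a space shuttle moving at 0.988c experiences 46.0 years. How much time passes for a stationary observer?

Proper time Δt₀ = 46.0 years
γ = 1/√(1 - 0.988²) = 6.474
Δt = γΔt₀ = 6.474 × 46.0 = 297.8 years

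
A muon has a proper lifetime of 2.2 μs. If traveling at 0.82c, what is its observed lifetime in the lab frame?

Proper lifetime τ₀ = 2.2 μs
γ = 1/√(1 - 0.82²) = 1.7471
τ = γτ₀ = 1.7471 × 2.2 μs = 3.844 μs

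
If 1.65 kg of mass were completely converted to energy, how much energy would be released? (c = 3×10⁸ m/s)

Using E = mc²:
c² = (3×10⁸)² = 9×10¹⁶ m²/s²
E = 1.65 × 9×10¹⁶ = 1.485×10¹⁷ J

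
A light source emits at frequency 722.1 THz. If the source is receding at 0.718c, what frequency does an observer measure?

β = v/c = 0.718
(1-β)/(1+β) = 0.282/1.718 = 0.164144
Doppler factor = √(0.164144) = 0.40515
f_obs = 722.1 × 0.40515 = 292.6 THz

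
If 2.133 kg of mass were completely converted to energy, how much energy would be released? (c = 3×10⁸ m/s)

Using E = mc²:
c² = (3×10⁸)² = 9×10¹⁶ m²/s²
E = 2.133 × 9×10¹⁶ = 1.920×10¹⁷ J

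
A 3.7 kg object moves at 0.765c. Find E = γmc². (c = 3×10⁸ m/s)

γ = 1/√(1 - 0.765²) = 1.553
mc² = 3.7 × (3×10⁸)² = 3.330×10¹⁷ J
E = γmc² = 1.553 × 3.330×10¹⁷ = 5.171×10¹⁷ J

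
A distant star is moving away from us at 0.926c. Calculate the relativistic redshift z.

β = 0.926
(1+β)/(1-β) = 1.926/0.074 = 26.03
√(26.03) = 5.102
z = 5.102 - 1 = 4.102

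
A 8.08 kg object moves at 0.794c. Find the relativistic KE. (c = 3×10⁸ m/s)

γ = 1/√(1 - 0.794²) = 1.645
γ - 1 = 0.6450
KE = (γ-1)mc² = 0.6450 × 8.08 × (3×10⁸)² = 4.690×10¹⁷ J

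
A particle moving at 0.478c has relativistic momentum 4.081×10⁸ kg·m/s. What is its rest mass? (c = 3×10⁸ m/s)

γ = 1/√(1 - 0.478²) = 1.1385
v = 0.478 × 3×10⁸ = 1.434×10⁸ m/s
m = p/(γv) = 4.081×10⁸/(1.1385 × 1.434×10⁸) = 2.500 kg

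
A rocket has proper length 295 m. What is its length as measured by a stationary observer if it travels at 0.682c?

Proper length L₀ = 295 m
γ = 1/√(1 - 0.682²) = 1.36733
L = L₀/γ = 295/1.36733 = 215.7 m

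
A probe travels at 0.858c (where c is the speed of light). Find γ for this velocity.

v/c = 0.858, so (v/c)² = 0.736164
1 - (v/c)² = 0.263836
γ = 1/√(0.263836) = 1.947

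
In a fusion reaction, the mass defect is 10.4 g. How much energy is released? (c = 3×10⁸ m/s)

Convert mass defect: Δm = 10.4 g = 0.0104 kg
E = Δm·c² = 0.0104 × (3×10⁸)²
= 0.0104 × 9×10¹⁶ = 9.360×10¹⁴ J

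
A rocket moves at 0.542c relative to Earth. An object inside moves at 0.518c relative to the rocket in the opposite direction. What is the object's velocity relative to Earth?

Object's velocity in rocket frame is u' = -0.518c
u = (u' + v)/(1 + u'v/c²) = (v - 0.518)/(1 - 0.518·v/c²)
Numerator: 0.542 - 0.518 = 0.024
Denominator: 1 - 0.280756 = 0.719244
u = 0.024/0.719244 = 0.03337c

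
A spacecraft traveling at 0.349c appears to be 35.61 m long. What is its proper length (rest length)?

Contracted length L = 35.61 m
γ = 1/√(1 - 0.349²) = 1.067
L₀ = γL = 1.067 × 35.61 = 38.00 m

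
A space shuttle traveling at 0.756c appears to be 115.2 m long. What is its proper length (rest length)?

Contracted length L = 115.2 m
γ = 1/√(1 - 0.756²) = 1.528
L₀ = γL = 1.528 × 115.2 = 176.0 m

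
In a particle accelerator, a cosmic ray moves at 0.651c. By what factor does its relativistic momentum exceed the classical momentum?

p_rel = γmv, p_class = mv
Ratio = γ = 1/√(1 - 0.651²)
= 1/√(0.576199) = 1.317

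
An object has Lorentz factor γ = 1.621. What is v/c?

From γ = 1/√(1 - v²/c²):
1/γ² = 1/1.621² = 0.3806
v²/c² = 1 - 0.3806 = 0.6194
v/c = √(0.6194) = 0.7870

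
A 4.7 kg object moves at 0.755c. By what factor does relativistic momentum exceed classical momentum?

p_rel = γmv, p_class = mv
Ratio = γ = 1/√(1 - 0.755²) = 1.525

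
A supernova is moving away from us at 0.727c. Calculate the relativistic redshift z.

β = 0.727
(1+β)/(1-β) = 1.727/0.273 = 6.326
√(6.326) = 2.515
z = 2.515 - 1 = 1.515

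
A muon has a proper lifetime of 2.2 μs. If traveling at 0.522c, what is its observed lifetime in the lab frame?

Proper lifetime τ₀ = 2.2 μs
γ = 1/√(1 - 0.522²) = 1.1724
τ = γτ₀ = 1.1724 × 2.2 μs = 2.579 μs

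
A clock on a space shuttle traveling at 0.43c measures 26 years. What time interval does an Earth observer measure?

Proper time Δt₀ = 26 years
γ = 1/√(1 - 0.43²) = 1.1076
Δt = γΔt₀ = 1.1076 × 26 = 28.80 years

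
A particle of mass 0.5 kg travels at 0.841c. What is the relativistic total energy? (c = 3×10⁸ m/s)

γ = 1/√(1 - 0.841²) = 1.8483
mc² = 0.5 × (3×10⁸)² = 4.500×10¹⁶ J
E = γmc² = 1.8483 × 4.500×10¹⁶ = 8.317×10¹⁶ J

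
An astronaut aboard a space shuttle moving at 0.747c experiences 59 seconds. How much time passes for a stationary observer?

Proper time Δt₀ = 59 seconds
γ = 1/√(1 - 0.747²) = 1.5042
Δt = γΔt₀ = 1.5042 × 59 = 88.75 seconds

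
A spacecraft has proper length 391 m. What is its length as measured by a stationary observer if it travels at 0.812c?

Proper length L₀ = 391 m
γ = 1/√(1 - 0.812²) = 1.7133
L = L₀/γ = 391/1.7133 = 228.2 m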